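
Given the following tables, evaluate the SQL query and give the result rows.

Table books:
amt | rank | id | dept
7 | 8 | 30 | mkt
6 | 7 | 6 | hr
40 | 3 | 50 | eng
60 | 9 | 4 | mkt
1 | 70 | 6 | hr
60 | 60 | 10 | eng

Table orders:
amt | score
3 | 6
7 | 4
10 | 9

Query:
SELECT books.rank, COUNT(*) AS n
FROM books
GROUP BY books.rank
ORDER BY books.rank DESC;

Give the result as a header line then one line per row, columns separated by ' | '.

After GROUP BY (6 rows):
books.rank | n
8 | 1
7 | 1
3 | 1
9 | 1
70 | 1
60 | 1
After ORDER BY (6 rows):
books.rank | n
70 | 1
60 | 1
9 | 1
8 | 1
7 | 1
3 | 1

== RESULT ==
books.rank | n
70 | 1
60 | 1
9 | 1
8 | 1
7 | 1
3 | 1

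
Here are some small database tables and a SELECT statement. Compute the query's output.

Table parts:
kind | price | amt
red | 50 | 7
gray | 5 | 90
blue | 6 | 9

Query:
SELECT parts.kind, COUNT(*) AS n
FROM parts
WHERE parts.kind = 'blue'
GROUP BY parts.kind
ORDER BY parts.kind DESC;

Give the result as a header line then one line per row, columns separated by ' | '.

After WHERE (1 rows):
parts.kind | parts.price | parts.amt
blue | 6 | 9
After GROUP BY (1 rows):
parts.kind | n
blue | 1
After ORDER BY (1 rows):
parts.kind | n
blue | 1

== RESULT ==
parts.kind | n
blue | 1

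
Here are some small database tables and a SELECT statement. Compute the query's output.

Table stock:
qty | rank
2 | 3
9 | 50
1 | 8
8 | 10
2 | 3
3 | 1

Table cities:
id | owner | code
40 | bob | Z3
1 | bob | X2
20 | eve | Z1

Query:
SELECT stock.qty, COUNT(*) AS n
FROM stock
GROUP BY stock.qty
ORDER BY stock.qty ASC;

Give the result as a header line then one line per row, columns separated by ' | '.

== RESULT ==
stock.qty | n
1 | 1
2 | 2
3 | 1
8 | 1
9 | 1

Derivation:
After GROUP BY (5 rows):
stock.qty | n
2 | 2
9 | 1
1 | 1
8 | 1
3 | 1
After ORDER BY (5 rows):
stock.qty | n
1 | 1
2 | 2
3 | 1
8 | 1
9 | 1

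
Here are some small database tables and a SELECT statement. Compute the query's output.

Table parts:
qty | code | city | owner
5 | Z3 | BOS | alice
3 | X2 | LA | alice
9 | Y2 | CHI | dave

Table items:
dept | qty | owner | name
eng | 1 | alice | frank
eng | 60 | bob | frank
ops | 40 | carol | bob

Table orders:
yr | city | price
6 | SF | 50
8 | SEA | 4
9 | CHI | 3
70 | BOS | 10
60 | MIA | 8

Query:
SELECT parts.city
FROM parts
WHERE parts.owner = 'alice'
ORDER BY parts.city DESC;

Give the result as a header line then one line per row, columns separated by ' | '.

== RESULT ==
parts.city
LA
BOS

Derivation:
After WHERE (2 rows):
parts.qty | parts.code | parts.city | parts.owner
5 | Z3 | BOS | alice
3 | X2 | LA | alice
After SELECT (2 rows):
parts.city
BOS
LA
After ORDER BY (2 rows):
parts.city
LA
BOS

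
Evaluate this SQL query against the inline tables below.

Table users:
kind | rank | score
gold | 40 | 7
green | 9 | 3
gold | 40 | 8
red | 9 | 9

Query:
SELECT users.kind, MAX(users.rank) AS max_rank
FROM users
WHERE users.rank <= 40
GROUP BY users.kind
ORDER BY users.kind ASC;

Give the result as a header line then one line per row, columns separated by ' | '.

After WHERE (4 rows):
users.kind | users.rank | users.score
gold | 40 | 7
green | 9 | 3
gold | 40 | 8
red | 9 | 9
After GROUP BY (3 rows):
users.kind | max_rank
gold | 40
green | 9
red | 9
After ORDER BY (3 rows):
users.kind | max_rank
gold | 40
green | 9
red | 9

== RESULT ==
users.kind | max_rank
gold | 40
green | 9
red | 9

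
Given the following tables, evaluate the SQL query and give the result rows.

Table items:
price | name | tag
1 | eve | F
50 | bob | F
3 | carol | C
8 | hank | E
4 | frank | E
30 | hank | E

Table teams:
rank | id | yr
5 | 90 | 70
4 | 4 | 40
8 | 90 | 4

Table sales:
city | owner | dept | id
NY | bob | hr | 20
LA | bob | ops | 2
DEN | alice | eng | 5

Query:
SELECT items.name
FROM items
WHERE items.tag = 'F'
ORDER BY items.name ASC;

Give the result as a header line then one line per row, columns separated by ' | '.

== RESULT ==
items.name
bob
eve

Derivation:
After WHERE (2 rows):
items.price | items.name | items.tag
1 | eve | F
50 | bob | F
After SELECT (2 rows):
items.name
eve
bob
After ORDER BY (2 rows):
items.name
bob
eve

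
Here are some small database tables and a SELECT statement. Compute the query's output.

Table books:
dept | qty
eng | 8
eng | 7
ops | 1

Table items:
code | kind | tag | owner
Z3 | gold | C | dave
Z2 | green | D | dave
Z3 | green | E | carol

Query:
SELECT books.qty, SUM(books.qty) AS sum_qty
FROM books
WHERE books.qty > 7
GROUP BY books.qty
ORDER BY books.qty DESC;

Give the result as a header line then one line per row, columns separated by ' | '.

After WHERE (1 rows):
books.dept | books.qty
eng | 8
After GROUP BY (1 rows):
books.qty | sum_qty
8 | 8
After ORDER BY (1 rows):
books.qty | sum_qty
8 | 8

== RESULT ==
books.qty | sum_qty
8 | 8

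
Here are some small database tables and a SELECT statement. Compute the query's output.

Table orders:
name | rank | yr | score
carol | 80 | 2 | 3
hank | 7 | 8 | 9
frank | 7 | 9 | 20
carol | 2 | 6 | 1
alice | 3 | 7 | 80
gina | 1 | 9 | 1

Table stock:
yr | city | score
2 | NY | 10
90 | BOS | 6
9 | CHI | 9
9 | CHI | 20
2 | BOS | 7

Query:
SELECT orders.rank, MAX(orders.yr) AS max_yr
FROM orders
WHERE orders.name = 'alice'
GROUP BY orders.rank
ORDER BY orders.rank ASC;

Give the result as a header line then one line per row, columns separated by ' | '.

== RESULT ==
orders.rank | max_yr
3 | 7

Derivation:
After WHERE (1 rows):
orders.name | orders.rank | orders.yr | orders.score
alice | 3 | 7 | 80
After GROUP BY (1 rows):
orders.rank | max_yr
3 | 7
After ORDER BY (1 rows):
orders.rank | max_yr
3 | 7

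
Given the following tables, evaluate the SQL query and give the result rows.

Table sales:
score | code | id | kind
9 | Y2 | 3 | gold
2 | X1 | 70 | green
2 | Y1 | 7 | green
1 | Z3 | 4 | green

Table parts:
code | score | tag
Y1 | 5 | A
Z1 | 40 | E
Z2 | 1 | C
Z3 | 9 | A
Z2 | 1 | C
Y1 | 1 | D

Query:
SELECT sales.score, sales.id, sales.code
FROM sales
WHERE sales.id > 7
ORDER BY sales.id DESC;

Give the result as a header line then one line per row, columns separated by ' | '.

== RESULT ==
sales.score | sales.id | sales.code
2 | 70 | X1

Derivation:
After WHERE (1 rows):
sales.score | sales.code | sales.id | sales.kind
2 | X1 | 70 | green
After SELECT (1 rows):
sales.score | sales.id | sales.code
2 | 70 | X1
After ORDER BY (1 rows):
sales.score | sales.id | sales.code
2 | 70 | X1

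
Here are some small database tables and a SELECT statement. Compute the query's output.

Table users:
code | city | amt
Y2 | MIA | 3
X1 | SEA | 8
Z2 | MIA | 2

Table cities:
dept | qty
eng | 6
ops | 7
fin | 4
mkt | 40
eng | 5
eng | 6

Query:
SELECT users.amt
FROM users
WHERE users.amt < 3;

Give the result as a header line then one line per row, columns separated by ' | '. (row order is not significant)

== RESULT ==
users.amt
2

Derivation:
After WHERE (1 rows):
users.code | users.city | users.amt
Z2 | MIA | 2
After SELECT (1 rows):
users.amt
2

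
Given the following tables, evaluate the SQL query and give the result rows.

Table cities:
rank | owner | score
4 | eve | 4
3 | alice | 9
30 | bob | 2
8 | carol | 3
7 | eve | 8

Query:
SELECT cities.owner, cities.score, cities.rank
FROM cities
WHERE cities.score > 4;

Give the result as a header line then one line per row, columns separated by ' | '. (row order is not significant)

After WHERE (2 rows):
cities.rank | cities.owner | cities.score
3 | alice | 9
7 | eve | 8
After SELECT (2 rows):
cities.owner | cities.score | cities.rank
alice | 9 | 3
eve | 8 | 7

== RESULT ==
cities.owner | cities.score | cities.rank
alice | 9 | 3
eve | 8 | 7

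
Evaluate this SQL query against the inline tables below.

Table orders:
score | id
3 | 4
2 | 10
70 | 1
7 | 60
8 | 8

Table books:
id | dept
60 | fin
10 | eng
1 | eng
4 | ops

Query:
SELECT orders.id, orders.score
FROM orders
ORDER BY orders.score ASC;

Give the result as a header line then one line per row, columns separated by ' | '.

== RESULT ==
orders.id | orders.score
10 | 2
4 | 3
60 | 7
8 | 8
1 | 70

Derivation:
After SELECT (5 rows):
orders.id | orders.score
4 | 3
10 | 2
1 | 70
60 | 7
8 | 8
After ORDER BY (5 rows):
orders.id | orders.score
10 | 2
4 | 3
60 | 7
8 | 8
1 | 70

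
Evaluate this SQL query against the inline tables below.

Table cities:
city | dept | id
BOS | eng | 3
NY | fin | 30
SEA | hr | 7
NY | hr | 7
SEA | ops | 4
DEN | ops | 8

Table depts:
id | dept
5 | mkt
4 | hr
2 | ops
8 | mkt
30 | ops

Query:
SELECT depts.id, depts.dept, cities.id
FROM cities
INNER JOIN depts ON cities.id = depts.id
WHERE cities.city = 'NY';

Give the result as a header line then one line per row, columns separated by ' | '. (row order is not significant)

After JOIN depts (3 rows):
cities.city | cities.dept | cities.id | depts.id | depts.dept
NY | fin | 30 | 30 | ops
SEA | ops | 4 | 4 | hr
DEN | ops | 8 | 8 | mkt
After WHERE (1 rows):
cities.city | cities.dept | cities.id | depts.id | depts.dept
NY | fin | 30 | 30 | ops
After SELECT (1 rows):
depts.id | depts.dept | cities.id
30 | ops | 30

== RESULT ==
depts.id | depts.dept | cities.id
30 | ops | 30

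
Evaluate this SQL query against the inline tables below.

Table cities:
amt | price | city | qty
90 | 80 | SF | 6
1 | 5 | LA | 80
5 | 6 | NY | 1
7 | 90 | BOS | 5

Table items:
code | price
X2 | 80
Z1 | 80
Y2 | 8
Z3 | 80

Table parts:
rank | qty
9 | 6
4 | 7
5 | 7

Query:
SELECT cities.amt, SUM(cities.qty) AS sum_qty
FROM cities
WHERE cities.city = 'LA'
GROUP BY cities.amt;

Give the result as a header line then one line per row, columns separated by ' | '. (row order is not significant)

== RESULT ==
cities.amt | sum_qty
1 | 80

Derivation:
After WHERE (1 rows):
cities.amt | cities.price | cities.city | cities.qty
1 | 5 | LA | 80
After GROUP BY (1 rows):
cities.amt | sum_qty
1 | 80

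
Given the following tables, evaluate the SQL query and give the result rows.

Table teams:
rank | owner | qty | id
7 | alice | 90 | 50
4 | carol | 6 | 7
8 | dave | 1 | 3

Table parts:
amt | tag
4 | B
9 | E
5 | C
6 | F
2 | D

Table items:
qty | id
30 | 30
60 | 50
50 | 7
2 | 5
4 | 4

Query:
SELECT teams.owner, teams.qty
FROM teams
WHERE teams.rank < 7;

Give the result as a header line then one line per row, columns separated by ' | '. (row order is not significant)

After WHERE (1 rows):
teams.rank | teams.owner | teams.qty | teams.id
4 | carol | 6 | 7
After SELECT (1 rows):
teams.owner | teams.qty
carol | 6

== RESULT ==
teams.owner | teams.qty
carol | 6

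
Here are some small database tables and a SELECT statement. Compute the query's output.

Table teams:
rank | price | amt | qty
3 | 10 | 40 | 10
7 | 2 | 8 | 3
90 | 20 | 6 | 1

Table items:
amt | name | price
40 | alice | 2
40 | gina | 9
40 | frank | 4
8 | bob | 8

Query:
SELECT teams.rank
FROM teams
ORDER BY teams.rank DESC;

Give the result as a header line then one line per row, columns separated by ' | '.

== RESULT ==
teams.rank
90
7
3

Derivation:
After SELECT (3 rows):
teams.rank
3
7
90
After ORDER BY (3 rows):
teams.rank
90
7
3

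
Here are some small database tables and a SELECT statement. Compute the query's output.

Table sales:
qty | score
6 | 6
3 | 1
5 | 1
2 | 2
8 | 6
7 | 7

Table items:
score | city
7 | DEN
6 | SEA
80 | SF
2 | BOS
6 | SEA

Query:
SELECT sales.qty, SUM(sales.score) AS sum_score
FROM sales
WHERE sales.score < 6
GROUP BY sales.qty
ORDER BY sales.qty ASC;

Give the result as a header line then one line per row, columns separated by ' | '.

After WHERE (3 rows):
sales.qty | sales.score
3 | 1
5 | 1
2 | 2
After GROUP BY (3 rows):
sales.qty | sum_score
3 | 1
5 | 1
2 | 2
After ORDER BY (3 rows):
sales.qty | sum_score
2 | 2
3 | 1
5 | 1

== RESULT ==
sales.qty | sum_score
2 | 2
3 | 1
5 | 1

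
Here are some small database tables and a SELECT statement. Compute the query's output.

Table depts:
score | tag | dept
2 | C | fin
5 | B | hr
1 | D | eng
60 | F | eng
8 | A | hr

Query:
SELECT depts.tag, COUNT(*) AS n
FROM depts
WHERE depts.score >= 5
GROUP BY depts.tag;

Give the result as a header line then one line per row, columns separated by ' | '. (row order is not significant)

After WHERE (3 rows):
depts.score | depts.tag | depts.dept
5 | B | hr
60 | F | eng
8 | A | hr
After GROUP BY (3 rows):
depts.tag | n
B | 1
F | 1
A | 1

== RESULT ==
depts.tag | n
B | 1
F | 1
A | 1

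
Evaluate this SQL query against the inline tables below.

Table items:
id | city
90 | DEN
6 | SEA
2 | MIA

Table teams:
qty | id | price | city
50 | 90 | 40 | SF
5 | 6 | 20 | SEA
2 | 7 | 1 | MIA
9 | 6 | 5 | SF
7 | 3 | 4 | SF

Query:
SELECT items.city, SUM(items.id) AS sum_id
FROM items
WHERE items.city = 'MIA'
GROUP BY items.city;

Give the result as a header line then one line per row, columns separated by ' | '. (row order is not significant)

After WHERE (1 rows):
items.id | items.city
2 | MIA
After GROUP BY (1 rows):
items.city | sum_id
MIA | 2

== RESULT ==
items.city | sum_id
MIA | 2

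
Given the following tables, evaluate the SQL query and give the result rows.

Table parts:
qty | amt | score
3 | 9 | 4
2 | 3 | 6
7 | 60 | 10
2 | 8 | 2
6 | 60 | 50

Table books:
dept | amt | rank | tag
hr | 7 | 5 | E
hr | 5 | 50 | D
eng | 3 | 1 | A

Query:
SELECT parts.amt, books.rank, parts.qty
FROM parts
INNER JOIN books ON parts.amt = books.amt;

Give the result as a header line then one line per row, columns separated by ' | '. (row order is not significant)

After JOIN books (1 rows):
parts.qty | parts.amt | parts.score | books.dept | books.amt | books.rank | books.tag
2 | 3 | 6 | eng | 3 | 1 | A
After SELECT (1 rows):
parts.amt | books.rank | parts.qty
3 | 1 | 2

== RESULT ==
parts.amt | books.rank | parts.qty
3 | 1 | 2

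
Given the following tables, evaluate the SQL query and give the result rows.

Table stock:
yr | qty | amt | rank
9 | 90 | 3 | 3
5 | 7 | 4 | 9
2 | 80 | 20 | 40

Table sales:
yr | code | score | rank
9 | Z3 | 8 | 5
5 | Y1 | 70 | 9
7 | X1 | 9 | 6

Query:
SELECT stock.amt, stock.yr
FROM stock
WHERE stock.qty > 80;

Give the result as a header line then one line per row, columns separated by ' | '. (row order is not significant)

== RESULT ==
stock.amt | stock.yr
3 | 9

Derivation:
After WHERE (1 rows):
stock.yr | stock.qty | stock.amt | stock.rank
9 | 90 | 3 | 3
After SELECT (1 rows):
stock.amt | stock.yr
3 | 9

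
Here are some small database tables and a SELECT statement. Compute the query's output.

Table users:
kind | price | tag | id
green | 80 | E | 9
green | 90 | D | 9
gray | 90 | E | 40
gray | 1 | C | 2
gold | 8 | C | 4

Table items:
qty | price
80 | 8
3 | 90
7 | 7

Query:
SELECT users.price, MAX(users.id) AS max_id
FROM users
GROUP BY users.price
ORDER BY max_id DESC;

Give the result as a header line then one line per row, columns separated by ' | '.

== RESULT ==
users.price | max_id
90 | 40
80 | 9
8 | 4
1 | 2

Derivation:
After GROUP BY (4 rows):
users.price | max_id
80 | 9
90 | 40
1 | 2
8 | 4
After ORDER BY (4 rows):
users.price | max_id
90 | 40
80 | 9
8 | 4
1 | 2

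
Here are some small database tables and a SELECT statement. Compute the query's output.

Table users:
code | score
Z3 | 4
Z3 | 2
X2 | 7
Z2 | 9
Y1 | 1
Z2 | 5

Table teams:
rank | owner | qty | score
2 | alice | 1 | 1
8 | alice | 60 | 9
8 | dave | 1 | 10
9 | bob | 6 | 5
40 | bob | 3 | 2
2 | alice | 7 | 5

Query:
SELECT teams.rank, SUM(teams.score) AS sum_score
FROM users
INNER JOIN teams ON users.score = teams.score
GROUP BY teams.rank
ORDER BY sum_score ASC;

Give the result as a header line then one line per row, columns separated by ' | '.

== RESULT ==
teams.rank | sum_score
40 | 2
9 | 5
2 | 6
8 | 9

Derivation:
After JOIN teams (5 rows):
users.code | users.score | teams.rank | teams.owner | teams.qty | teams.score
Z3 | 2 | 40 | bob | 3 | 2
Z2 | 9 | 8 | alice | 60 | 9
Y1 | 1 | 2 | alice | 1 | 1
Z2 | 5 | 9 | bob | 6 | 5
Z2 | 5 | 2 | alice | 7 | 5
After GROUP BY (4 rows):
teams.rank | sum_score
40 | 2
8 | 9
2 | 6
9 | 5
After ORDER BY (4 rows):
teams.rank | sum_score
40 | 2
9 | 5
2 | 6
8 | 9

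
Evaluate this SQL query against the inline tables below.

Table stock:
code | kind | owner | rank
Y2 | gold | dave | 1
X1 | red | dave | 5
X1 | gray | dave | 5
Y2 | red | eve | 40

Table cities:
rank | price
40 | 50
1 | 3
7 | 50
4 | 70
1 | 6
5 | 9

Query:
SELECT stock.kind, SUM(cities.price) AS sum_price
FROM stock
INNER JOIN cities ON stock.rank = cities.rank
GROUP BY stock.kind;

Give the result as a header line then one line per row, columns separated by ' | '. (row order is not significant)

== RESULT ==
stock.kind | sum_price
gold | 9
red | 59
gray | 9

Derivation:
After JOIN cities (5 rows):
stock.code | stock.kind | stock.owner | stock.rank | cities.rank | cities.price
Y2 | gold | dave | 1 | 1 | 3
Y2 | gold | dave | 1 | 1 | 6
X1 | red | dave | 5 | 5 | 9
X1 | gray | dave | 5 | 5 | 9
Y2 | red | eve | 40 | 40 | 50
After GROUP BY (3 rows):
stock.kind | sum_price
gold | 9
red | 59
gray | 9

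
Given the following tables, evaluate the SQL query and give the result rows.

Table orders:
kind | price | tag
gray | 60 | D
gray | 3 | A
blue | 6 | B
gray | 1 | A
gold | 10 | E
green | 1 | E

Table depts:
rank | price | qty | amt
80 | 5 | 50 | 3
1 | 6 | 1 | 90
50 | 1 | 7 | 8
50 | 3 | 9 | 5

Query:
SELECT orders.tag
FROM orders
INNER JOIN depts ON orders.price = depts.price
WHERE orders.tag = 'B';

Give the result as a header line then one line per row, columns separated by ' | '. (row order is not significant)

After JOIN depts (4 rows):
orders.kind | orders.price | orders.tag | depts.rank | depts.price | depts.qty | depts.amt
gray | 3 | A | 50 | 3 | 9 | 5
blue | 6 | B | 1 | 6 | 1 | 90
gray | 1 | A | 50 | 1 | 7 | 8
green | 1 | E | 50 | 1 | 7 | 8
After WHERE (1 rows):
orders.kind | orders.price | orders.tag | depts.rank | depts.price | depts.qty | depts.amt
blue | 6 | B | 1 | 6 | 1 | 90
After SELECT (1 rows):
orders.tag
B

== RESULT ==
orders.tag
B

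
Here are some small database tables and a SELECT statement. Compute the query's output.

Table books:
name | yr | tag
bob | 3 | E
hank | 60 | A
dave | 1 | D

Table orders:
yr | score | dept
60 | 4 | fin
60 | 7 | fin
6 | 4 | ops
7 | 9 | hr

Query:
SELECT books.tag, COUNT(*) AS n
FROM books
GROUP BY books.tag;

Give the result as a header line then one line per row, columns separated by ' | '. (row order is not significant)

== RESULT ==
books.tag | n
E | 1
A | 1
D | 1

Derivation:
After GROUP BY (3 rows):
books.tag | n
E | 1
A | 1
D | 1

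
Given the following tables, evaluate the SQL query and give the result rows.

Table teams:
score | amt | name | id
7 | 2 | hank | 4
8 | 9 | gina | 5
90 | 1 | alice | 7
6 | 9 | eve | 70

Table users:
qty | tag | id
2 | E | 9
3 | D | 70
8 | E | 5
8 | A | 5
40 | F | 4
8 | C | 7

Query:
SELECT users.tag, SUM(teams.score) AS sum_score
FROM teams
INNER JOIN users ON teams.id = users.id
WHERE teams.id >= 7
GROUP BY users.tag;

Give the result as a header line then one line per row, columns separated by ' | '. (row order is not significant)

== RESULT ==
users.tag | sum_score
C | 90
D | 6

Derivation:
After JOIN users (5 rows):
teams.score | teams.amt | teams.name | teams.id | users.qty | users.tag | users.id
7 | 2 | hank | 4 | 40 | F | 4
8 | 9 | gina | 5 | 8 | E | 5
8 | 9 | gina | 5 | 8 | A | 5
90 | 1 | alice | 7 | 8 | C | 7
6 | 9 | eve | 70 | 3 | D | 70
After WHERE (2 rows):
teams.score | teams.amt | teams.name | teams.id | users.qty | users.tag | users.id
90 | 1 | alice | 7 | 8 | C | 7
6 | 9 | eve | 70 | 3 | D | 70
After GROUP BY (2 rows):
users.tag | sum_score
C | 90
D | 6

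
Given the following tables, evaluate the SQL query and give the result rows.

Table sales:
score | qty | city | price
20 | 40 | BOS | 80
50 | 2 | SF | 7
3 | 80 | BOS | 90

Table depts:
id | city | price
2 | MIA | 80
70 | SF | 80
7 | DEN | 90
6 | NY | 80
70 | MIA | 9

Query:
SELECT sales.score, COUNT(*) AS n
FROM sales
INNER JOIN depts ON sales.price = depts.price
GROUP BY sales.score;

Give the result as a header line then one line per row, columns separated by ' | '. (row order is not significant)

== RESULT ==
sales.score | n
20 | 3
3 | 1

Derivation:
After JOIN depts (4 rows):
sales.score | sales.qty | sales.city | sales.price | depts.id | depts.city | depts.price
20 | 40 | BOS | 80 | 2 | MIA | 80
20 | 40 | BOS | 80 | 70 | SF | 80
20 | 40 | BOS | 80 | 6 | NY | 80
3 | 80 | BOS | 90 | 7 | DEN | 90
After GROUP BY (2 rows):
sales.score | n
20 | 3
3 | 1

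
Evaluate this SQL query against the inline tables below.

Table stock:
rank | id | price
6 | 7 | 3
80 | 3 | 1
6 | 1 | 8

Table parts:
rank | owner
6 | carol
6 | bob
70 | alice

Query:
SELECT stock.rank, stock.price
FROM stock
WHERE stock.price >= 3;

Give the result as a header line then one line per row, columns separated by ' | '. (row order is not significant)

== RESULT ==
stock.rank | stock.price
6 | 3
6 | 8

Derivation:
After WHERE (2 rows):
stock.rank | stock.id | stock.price
6 | 7 | 3
6 | 1 | 8
After SELECT (2 rows):
stock.rank | stock.price
6 | 3
6 | 8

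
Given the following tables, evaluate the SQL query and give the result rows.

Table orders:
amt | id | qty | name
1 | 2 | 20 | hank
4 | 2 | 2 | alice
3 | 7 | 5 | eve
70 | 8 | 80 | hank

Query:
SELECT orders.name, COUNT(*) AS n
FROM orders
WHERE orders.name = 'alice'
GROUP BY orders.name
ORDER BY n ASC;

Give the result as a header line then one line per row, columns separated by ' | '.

== RESULT ==
orders.name | n
alice | 1

Derivation:
After WHERE (1 rows):
orders.amt | orders.id | orders.qty | orders.name
4 | 2 | 2 | alice
After GROUP BY (1 rows):
orders.name | n
alice | 1
After ORDER BY (1 rows):
orders.name | n
alice | 1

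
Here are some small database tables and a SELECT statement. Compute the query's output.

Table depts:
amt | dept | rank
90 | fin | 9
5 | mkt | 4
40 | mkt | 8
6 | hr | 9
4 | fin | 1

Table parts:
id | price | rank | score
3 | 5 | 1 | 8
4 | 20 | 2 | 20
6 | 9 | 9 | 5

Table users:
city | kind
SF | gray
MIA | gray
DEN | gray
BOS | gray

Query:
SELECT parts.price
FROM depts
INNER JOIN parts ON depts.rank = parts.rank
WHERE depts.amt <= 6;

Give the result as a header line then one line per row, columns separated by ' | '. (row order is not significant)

After JOIN parts (3 rows):
depts.amt | depts.dept | depts.rank | parts.id | parts.price | parts.rank | parts.score
90 | fin | 9 | 6 | 9 | 9 | 5
6 | hr | 9 | 6 | 9 | 9 | 5
4 | fin | 1 | 3 | 5 | 1 | 8
After WHERE (2 rows):
depts.amt | depts.dept | depts.rank | parts.id | parts.price | parts.rank | parts.score
6 | hr | 9 | 6 | 9 | 9 | 5
4 | fin | 1 | 3 | 5 | 1 | 8
After SELECT (2 rows):
parts.price
9
5

== RESULT ==
parts.price
9
5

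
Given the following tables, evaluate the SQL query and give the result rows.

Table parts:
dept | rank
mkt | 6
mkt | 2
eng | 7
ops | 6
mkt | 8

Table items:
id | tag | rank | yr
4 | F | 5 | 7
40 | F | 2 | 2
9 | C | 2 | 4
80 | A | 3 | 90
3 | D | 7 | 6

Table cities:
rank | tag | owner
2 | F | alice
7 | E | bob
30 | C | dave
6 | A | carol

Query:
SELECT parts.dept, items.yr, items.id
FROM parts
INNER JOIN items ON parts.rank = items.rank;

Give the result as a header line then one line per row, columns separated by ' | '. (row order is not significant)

After JOIN items (3 rows):
parts.dept | parts.rank | items.id | items.tag | items.rank | items.yr
mkt | 2 | 40 | F | 2 | 2
mkt | 2 | 9 | C | 2 | 4
eng | 7 | 3 | D | 7 | 6
After SELECT (3 rows):
parts.dept | items.yr | items.id
mkt | 2 | 40
mkt | 4 | 9
eng | 6 | 3

== RESULT ==
parts.dept | items.yr | items.id
mkt | 2 | 40
mkt | 4 | 9
eng | 6 | 3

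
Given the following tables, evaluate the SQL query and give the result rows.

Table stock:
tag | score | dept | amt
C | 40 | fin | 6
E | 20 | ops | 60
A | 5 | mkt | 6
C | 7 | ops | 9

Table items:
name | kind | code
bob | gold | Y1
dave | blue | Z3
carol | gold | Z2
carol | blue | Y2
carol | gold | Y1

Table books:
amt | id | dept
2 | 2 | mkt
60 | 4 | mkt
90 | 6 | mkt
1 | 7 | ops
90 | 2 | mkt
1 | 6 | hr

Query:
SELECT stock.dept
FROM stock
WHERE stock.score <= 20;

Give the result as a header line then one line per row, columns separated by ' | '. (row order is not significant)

After WHERE (3 rows):
stock.tag | stock.score | stock.dept | stock.amt
E | 20 | ops | 60
A | 5 | mkt | 6
C | 7 | ops | 9
After SELECT (3 rows):
stock.dept
ops
mkt
ops

== RESULT ==
stock.dept
ops
mkt
ops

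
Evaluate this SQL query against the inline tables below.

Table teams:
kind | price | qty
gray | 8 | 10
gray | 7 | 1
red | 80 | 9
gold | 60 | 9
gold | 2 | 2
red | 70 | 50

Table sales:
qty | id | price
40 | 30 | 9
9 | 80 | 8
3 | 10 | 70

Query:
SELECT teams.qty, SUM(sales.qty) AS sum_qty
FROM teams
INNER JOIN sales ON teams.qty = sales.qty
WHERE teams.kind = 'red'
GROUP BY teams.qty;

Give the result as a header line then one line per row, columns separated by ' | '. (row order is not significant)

After JOIN sales (2 rows):
teams.kind | teams.price | teams.qty | sales.qty | sales.id | sales.price
red | 80 | 9 | 9 | 80 | 8
gold | 60 | 9 | 9 | 80 | 8
After WHERE (1 rows):
teams.kind | teams.price | teams.qty | sales.qty | sales.id | sales.price
red | 80 | 9 | 9 | 80 | 8
After GROUP BY (1 rows):
teams.qty | sum_qty
9 | 9

== RESULT ==
teams.qty | sum_qty
9 | 9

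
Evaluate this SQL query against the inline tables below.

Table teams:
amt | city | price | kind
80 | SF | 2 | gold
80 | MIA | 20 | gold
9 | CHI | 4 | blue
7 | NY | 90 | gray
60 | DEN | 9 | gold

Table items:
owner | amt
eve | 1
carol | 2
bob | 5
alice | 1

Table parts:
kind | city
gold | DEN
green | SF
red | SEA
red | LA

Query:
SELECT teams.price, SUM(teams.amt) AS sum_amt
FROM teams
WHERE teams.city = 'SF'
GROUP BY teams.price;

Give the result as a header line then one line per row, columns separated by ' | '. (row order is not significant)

After WHERE (1 rows):
teams.amt | teams.city | teams.price | teams.kind
80 | SF | 2 | gold
After GROUP BY (1 rows):
teams.price | sum_amt
2 | 80

== RESULT ==
teams.price | sum_amt
2 | 80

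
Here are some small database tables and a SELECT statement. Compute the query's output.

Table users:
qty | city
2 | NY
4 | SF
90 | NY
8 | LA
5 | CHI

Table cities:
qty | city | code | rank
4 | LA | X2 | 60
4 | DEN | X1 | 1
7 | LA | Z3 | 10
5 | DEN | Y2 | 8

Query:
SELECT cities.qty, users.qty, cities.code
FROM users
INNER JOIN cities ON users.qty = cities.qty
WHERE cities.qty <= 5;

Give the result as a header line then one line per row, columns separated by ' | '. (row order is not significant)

After JOIN cities (3 rows):
users.qty | users.city | cities.qty | cities.city | cities.code | cities.rank
4 | SF | 4 | LA | X2 | 60
4 | SF | 4 | DEN | X1 | 1
5 | CHI | 5 | DEN | Y2 | 8
After WHERE (3 rows):
users.qty | users.city | cities.qty | cities.city | cities.code | cities.rank
4 | SF | 4 | LA | X2 | 60
4 | SF | 4 | DEN | X1 | 1
5 | CHI | 5 | DEN | Y2 | 8
After SELECT (3 rows):
cities.qty | users.qty | cities.code
4 | 4 | X2
4 | 4 | X1
5 | 5 | Y2

== RESULT ==
cities.qty | users.qty | cities.code
4 | 4 | X2
4 | 4 | X1
5 | 5 | Y2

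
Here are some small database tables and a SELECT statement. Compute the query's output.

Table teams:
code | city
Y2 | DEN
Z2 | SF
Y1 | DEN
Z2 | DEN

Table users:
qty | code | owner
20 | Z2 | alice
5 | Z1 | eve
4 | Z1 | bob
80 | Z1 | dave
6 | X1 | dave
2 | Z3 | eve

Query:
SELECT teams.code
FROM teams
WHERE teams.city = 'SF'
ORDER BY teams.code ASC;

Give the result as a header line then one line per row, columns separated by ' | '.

== RESULT ==
teams.code
Z2

Derivation:
After WHERE (1 rows):
teams.code | teams.city
Z2 | SF
After SELECT (1 rows):
teams.code
Z2
After ORDER BY (1 rows):
teams.code
Z2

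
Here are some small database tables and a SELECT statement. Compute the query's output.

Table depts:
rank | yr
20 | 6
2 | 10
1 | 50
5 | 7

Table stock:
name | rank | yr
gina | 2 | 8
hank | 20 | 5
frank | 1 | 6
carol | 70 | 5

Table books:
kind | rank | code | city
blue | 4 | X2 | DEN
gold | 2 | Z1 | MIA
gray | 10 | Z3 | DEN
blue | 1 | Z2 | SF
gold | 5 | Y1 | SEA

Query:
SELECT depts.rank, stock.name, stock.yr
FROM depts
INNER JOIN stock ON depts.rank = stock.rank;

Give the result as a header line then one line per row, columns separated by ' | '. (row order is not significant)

After JOIN stock (3 rows):
depts.rank | depts.yr | stock.name | stock.rank | stock.yr
20 | 6 | hank | 20 | 5
2 | 10 | gina | 2 | 8
1 | 50 | frank | 1 | 6
After SELECT (3 rows):
depts.rank | stock.name | stock.yr
20 | hank | 5
2 | gina | 8
1 | frank | 6

== RESULT ==
depts.rank | stock.name | stock.yr
20 | hank | 5
2 | gina | 8
1 | frank | 6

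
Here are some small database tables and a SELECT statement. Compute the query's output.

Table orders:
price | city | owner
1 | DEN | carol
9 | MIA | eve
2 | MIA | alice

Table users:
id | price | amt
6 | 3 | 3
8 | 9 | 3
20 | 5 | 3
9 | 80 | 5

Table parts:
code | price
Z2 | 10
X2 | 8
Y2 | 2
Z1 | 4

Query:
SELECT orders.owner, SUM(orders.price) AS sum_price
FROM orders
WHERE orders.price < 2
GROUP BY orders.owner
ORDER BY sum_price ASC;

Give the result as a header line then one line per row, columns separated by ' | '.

== RESULT ==
orders.owner | sum_price
carol | 1

Derivation:
After WHERE (1 rows):
orders.price | orders.city | orders.owner
1 | DEN | carol
After GROUP BY (1 rows):
orders.owner | sum_price
carol | 1
After ORDER BY (1 rows):
orders.owner | sum_price
carol | 1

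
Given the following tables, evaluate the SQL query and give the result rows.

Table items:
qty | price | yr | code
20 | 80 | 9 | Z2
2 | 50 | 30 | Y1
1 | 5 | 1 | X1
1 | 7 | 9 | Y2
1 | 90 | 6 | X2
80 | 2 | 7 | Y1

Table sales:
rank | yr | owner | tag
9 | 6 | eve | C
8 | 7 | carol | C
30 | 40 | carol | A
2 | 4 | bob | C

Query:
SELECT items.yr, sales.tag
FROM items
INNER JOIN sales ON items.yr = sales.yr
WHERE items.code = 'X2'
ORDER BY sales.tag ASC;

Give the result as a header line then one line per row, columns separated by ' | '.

== RESULT ==
items.yr | sales.tag
6 | C

Derivation:
After JOIN sales (2 rows):
items.qty | items.price | items.yr | items.code | sales.rank | sales.yr | sales.owner | sales.tag
1 | 90 | 6 | X2 | 9 | 6 | eve | C
80 | 2 | 7 | Y1 | 8 | 7 | carol | C
After WHERE (1 rows):
items.qty | items.price | items.yr | items.code | sales.rank | sales.yr | sales.owner | sales.tag
1 | 90 | 6 | X2 | 9 | 6 | eve | C
After SELECT (1 rows):
items.yr | sales.tag
6 | C
After ORDER BY (1 rows):
items.yr | sales.tag
6 | C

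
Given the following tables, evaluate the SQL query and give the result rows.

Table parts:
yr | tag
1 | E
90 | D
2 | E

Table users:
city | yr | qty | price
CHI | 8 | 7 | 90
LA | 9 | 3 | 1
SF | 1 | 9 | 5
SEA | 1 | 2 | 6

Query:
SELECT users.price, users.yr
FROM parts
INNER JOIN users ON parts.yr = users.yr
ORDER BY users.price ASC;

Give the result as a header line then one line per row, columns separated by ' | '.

== RESULT ==
users.price | users.yr
5 | 1
6 | 1

Derivation:
After JOIN users (2 rows):
parts.yr | parts.tag | users.city | users.yr | users.qty | users.price
1 | E | SF | 1 | 9 | 5
1 | E | SEA | 1 | 2 | 6
After SELECT (2 rows):
users.price | users.yr
5 | 1
6 | 1
After ORDER BY (2 rows):
users.price | users.yr
5 | 1
6 | 1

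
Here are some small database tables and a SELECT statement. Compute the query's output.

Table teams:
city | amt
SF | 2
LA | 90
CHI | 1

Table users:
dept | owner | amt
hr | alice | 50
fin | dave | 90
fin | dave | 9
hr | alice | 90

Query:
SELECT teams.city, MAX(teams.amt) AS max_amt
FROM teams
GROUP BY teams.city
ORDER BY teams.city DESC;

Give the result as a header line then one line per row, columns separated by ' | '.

== RESULT ==
teams.city | max_amt
SF | 2
LA | 90
CHI | 1

Derivation:
After GROUP BY (3 rows):
teams.city | max_amt
SF | 2
LA | 90
CHI | 1
After ORDER BY (3 rows):
teams.city | max_amt
SF | 2
LA | 90
CHI | 1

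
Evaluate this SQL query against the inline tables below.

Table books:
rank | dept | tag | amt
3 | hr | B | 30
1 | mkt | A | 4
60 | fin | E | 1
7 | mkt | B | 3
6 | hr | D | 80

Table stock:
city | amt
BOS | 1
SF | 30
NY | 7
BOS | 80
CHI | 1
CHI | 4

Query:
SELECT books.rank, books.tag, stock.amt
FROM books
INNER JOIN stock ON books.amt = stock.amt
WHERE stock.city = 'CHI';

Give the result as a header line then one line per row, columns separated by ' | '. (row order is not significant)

After JOIN stock (5 rows):
books.rank | books.dept | books.tag | books.amt | stock.city | stock.amt
3 | hr | B | 30 | SF | 30
1 | mkt | A | 4 | CHI | 4
60 | fin | E | 1 | BOS | 1
60 | fin | E | 1 | CHI | 1
6 | hr | D | 80 | BOS | 80
After WHERE (2 rows):
books.rank | books.dept | books.tag | books.amt | stock.city | stock.amt
1 | mkt | A | 4 | CHI | 4
60 | fin | E | 1 | CHI | 1
After SELECT (2 rows):
books.rank | books.tag | stock.amt
1 | A | 4
60 | E | 1

== RESULT ==
books.rank | books.tag | stock.amt
1 | A | 4
60 | E | 1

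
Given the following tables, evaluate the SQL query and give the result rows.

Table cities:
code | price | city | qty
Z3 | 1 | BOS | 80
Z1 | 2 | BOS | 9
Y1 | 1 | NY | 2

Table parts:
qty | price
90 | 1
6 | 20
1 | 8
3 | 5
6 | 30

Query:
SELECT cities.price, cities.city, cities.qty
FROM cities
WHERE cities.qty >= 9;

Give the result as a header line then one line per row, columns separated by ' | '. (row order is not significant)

== RESULT ==
cities.price | cities.city | cities.qty
1 | BOS | 80
2 | BOS | 9

Derivation:
After WHERE (2 rows):
cities.code | cities.price | cities.city | cities.qty
Z3 | 1 | BOS | 80
Z1 | 2 | BOS | 9
After SELECT (2 rows):
cities.price | cities.city | cities.qty
1 | BOS | 80
2 | BOS | 9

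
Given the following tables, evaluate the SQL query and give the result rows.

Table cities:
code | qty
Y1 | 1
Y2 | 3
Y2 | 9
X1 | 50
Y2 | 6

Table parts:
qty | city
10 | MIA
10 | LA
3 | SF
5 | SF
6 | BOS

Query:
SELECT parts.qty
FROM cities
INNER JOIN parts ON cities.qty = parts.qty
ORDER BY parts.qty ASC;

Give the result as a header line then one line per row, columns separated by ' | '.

== RESULT ==
parts.qty
3
6

Derivation:
After JOIN parts (2 rows):
cities.code | cities.qty | parts.qty | parts.city
Y2 | 3 | 3 | SF
Y2 | 6 | 6 | BOS
After SELECT (2 rows):
parts.qty
3
6
After ORDER BY (2 rows):
parts.qty
3
6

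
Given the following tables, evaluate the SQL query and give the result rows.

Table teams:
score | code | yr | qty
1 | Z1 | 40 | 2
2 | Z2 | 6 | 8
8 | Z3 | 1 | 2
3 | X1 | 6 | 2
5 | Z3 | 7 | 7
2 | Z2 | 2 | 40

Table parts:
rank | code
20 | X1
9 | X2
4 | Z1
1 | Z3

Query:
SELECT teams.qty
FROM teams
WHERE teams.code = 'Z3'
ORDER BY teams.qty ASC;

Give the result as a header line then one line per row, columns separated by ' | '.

After WHERE (2 rows):
teams.score | teams.code | teams.yr | teams.qty
8 | Z3 | 1 | 2
5 | Z3 | 7 | 7
After SELECT (2 rows):
teams.qty
2
7
After ORDER BY (2 rows):
teams.qty
2
7

== RESULT ==
teams.qty
2
7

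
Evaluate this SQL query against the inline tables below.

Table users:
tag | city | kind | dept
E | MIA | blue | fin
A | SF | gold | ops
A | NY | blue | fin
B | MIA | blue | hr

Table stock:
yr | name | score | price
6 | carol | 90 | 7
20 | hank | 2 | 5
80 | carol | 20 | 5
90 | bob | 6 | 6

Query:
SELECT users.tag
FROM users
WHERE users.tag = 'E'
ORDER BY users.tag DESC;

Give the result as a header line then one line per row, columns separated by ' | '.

After WHERE (1 rows):
users.tag | users.city | users.kind | users.dept
E | MIA | blue | fin
After SELECT (1 rows):
users.tag
E
After ORDER BY (1 rows):
users.tag
E

== RESULT ==
users.tag
E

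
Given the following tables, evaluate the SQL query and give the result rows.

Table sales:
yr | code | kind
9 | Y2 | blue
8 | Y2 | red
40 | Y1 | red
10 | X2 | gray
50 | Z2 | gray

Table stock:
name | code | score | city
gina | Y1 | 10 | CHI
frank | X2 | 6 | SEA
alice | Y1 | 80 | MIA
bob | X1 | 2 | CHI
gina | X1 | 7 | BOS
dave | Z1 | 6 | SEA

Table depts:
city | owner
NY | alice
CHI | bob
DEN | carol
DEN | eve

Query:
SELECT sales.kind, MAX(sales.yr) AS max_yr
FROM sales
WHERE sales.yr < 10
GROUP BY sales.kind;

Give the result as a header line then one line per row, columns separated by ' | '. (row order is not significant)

After WHERE (2 rows):
sales.yr | sales.code | sales.kind
9 | Y2 | blue
8 | Y2 | red
After GROUP BY (2 rows):
sales.kind | max_yr
blue | 9
red | 8

== RESULT ==
sales.kind | max_yr
blue | 9
red | 8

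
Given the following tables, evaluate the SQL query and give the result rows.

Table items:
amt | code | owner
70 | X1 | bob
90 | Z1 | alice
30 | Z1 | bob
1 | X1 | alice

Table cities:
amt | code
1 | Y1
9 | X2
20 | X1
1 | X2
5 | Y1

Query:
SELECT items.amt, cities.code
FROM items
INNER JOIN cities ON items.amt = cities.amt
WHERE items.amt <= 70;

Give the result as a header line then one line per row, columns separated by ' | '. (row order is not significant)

After JOIN cities (2 rows):
items.amt | items.code | items.owner | cities.amt | cities.code
1 | X1 | alice | 1 | Y1
1 | X1 | alice | 1 | X2
After WHERE (2 rows):
items.amt | items.code | items.owner | cities.amt | cities.code
1 | X1 | alice | 1 | Y1
1 | X1 | alice | 1 | X2
After SELECT (2 rows):
items.amt | cities.code
1 | Y1
1 | X2

== RESULT ==
items.amt | cities.code
1 | Y1
1 | X2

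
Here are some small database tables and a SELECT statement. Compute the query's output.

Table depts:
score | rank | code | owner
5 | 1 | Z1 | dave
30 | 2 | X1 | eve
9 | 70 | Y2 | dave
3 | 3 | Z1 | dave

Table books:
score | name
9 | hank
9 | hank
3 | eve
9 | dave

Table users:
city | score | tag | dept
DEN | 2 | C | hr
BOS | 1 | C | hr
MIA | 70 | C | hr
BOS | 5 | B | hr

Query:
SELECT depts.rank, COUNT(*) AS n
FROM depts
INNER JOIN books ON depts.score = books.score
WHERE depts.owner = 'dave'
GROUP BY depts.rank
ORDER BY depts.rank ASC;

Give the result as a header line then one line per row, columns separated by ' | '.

== RESULT ==
depts.rank | n
3 | 1
70 | 3

Derivation:
After JOIN books (4 rows):
depts.score | depts.rank | depts.code | depts.owner | books.score | books.name
9 | 70 | Y2 | dave | 9 | hank
9 | 70 | Y2 | dave | 9 | hank
9 | 70 | Y2 | dave | 9 | dave
3 | 3 | Z1 | dave | 3 | eve
After WHERE (4 rows):
depts.score | depts.rank | depts.code | depts.owner | books.score | books.name
9 | 70 | Y2 | dave | 9 | hank
9 | 70 | Y2 | dave | 9 | hank
9 | 70 | Y2 | dave | 9 | dave
3 | 3 | Z1 | dave | 3 | eve
After GROUP BY (2 rows):
depts.rank | n
70 | 3
3 | 1
After ORDER BY (2 rows):
depts.rank | n
3 | 1
70 | 3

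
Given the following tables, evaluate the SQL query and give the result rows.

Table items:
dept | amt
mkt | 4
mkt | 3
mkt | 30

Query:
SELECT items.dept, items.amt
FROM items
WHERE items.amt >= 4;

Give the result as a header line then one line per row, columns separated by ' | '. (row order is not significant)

After WHERE (2 rows):
items.dept | items.amt
mkt | 4
mkt | 30
After SELECT (2 rows):
items.dept | items.amt
mkt | 4
mkt | 30

== RESULT ==
items.dept | items.amt
mkt | 4
mkt | 30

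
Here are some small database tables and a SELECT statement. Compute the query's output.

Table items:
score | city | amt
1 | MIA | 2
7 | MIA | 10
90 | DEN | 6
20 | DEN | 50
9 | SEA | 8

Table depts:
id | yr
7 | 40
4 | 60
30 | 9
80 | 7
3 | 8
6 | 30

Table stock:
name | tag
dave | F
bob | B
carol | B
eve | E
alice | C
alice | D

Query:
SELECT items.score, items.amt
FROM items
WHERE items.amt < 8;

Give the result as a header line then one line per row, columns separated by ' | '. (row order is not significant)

After WHERE (2 rows):
items.score | items.city | items.amt
1 | MIA | 2
90 | DEN | 6
After SELECT (2 rows):
items.score | items.amt
1 | 2
90 | 6

== RESULT ==
items.score | items.amt
1 | 2
90 | 6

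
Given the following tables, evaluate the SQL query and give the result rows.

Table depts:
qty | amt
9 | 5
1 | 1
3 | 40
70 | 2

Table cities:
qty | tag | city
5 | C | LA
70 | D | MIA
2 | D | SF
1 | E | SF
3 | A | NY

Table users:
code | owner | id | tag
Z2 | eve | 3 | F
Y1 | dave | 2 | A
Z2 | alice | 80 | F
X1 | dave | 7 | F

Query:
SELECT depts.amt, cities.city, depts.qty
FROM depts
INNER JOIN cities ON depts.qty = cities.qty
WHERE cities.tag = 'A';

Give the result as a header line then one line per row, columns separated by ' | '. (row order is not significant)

== RESULT ==
depts.amt | cities.city | depts.qty
40 | NY | 3

Derivation:
After JOIN cities (3 rows):
depts.qty | depts.amt | cities.qty | cities.tag | cities.city
1 | 1 | 1 | E | SF
3 | 40 | 3 | A | NY
70 | 2 | 70 | D | MIA
After WHERE (1 rows):
depts.qty | depts.amt | cities.qty | cities.tag | cities.city
3 | 40 | 3 | A | NY
After SELECT (1 rows):
depts.amt | cities.city | depts.qty
40 | NY | 3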